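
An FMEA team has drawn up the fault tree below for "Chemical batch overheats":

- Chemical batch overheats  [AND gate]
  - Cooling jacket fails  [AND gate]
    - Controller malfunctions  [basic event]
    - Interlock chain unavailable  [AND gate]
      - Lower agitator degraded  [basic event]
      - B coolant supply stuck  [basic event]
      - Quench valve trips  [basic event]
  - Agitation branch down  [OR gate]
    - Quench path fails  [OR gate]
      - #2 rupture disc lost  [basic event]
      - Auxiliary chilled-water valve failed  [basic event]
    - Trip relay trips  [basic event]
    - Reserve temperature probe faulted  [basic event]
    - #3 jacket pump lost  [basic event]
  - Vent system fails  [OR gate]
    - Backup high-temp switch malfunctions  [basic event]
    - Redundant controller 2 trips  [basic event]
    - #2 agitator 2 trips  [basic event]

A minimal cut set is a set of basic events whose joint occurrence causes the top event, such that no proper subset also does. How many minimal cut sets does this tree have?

15

Interlock chain unavailable [AND]: one cut set from each child combined → 1 × 1 × 1 = 1 cut set(s).
Cooling jacket fails [AND]: one cut set from each child combined → 1 × 1 = 1 cut set(s).
Quench path fails [OR]: union of children's cut sets → 2 cut set(s).
Agitation branch down [OR]: union of children's cut sets → 5 cut set(s).
Vent system fails [OR]: union of children's cut sets → 3 cut set(s).
Chemical batch overheats [AND]: one cut set from each child combined → 1 × 5 × 3 = 15 cut set(s).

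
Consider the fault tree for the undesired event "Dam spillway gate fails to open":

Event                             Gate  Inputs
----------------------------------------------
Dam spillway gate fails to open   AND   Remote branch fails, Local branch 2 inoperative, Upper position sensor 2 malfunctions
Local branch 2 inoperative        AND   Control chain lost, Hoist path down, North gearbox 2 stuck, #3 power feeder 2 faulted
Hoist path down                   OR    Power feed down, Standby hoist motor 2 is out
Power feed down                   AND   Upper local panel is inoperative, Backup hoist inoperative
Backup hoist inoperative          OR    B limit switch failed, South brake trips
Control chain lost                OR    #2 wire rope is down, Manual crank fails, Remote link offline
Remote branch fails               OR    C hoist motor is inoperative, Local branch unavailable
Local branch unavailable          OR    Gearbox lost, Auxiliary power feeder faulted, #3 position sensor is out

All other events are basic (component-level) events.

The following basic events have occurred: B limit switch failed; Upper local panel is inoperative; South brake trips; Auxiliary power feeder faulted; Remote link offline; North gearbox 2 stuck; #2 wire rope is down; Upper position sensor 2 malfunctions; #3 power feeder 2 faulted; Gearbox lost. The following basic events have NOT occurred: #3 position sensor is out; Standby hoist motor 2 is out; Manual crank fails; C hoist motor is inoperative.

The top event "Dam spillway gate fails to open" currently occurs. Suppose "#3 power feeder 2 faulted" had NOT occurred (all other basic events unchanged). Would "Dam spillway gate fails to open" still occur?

No

Counterfactual: set "#3 power feeder 2 faulted" to not occurred.
Local branch unavailable [OR]: Gearbox lost=occurs, Auxiliary power feeder faulted=occurs, #3 position sensor is out=not → at least one input occurs → occurs.
Remote branch fails [OR]: C hoist motor is inoperative=not, Local branch unavailable=occurs → at least one input occurs → occurs.
Control chain lost [OR]: #2 wire rope is down=occurs, Manual crank fails=not, Remote link offline=occurs → at least one input occurs → occurs.
Backup hoist inoperative [OR]: B limit switch failed=occurs, South brake trips=occurs → at least one input occurs → occurs.
Power feed down [AND]: Upper local panel is inoperative=occurs, Backup hoist inoperative=occurs → all inputs occur → occurs.
Hoist path down [OR]: Power feed down=occurs, Standby hoist motor 2 is out=not → at least one input occurs → occurs.
Local branch 2 inoperative [AND]: Control chain lost=occurs, Hoist path down=occurs, North gearbox 2 stuck=occurs, #3 power feeder 2 faulted=not → not all inputs occur → does not occur.
Dam spillway gate fails to open [AND]: Remote branch fails=occurs, Local branch 2 inoperative=not, Upper position sensor 2 malfunctions=occurs → not all inputs occur → does not occur.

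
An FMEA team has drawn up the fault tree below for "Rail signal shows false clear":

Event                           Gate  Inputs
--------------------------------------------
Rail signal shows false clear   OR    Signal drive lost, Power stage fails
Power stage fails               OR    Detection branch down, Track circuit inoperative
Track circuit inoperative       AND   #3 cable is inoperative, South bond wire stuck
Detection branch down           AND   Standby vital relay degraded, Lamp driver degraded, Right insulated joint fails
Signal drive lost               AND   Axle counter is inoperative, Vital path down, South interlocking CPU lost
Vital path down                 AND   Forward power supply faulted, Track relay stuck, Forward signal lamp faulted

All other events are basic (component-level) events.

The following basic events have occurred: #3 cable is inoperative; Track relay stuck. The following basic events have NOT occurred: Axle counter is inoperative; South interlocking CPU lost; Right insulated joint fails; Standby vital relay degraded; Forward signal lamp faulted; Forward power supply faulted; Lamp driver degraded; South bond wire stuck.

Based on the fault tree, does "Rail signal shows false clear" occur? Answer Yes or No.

No

Vital path down [AND]: Forward power supply faulted=not, Track relay stuck=occurs, Forward signal lamp faulted=not → not all inputs occur → does not occur.
Signal drive lost [AND]: Axle counter is inoperative=not, Vital path down=not, South interlocking CPU lost=not → not all inputs occur → does not occur.
Detection branch down [AND]: Standby vital relay degraded=not, Lamp driver degraded=not, Right insulated joint fails=not → not all inputs occur → does not occur.
Track circuit inoperative [AND]: #3 cable is inoperative=occurs, South bond wire stuck=not → not all inputs occur → does not occur.
Power stage fails [OR]: Detection branch down=not, Track circuit inoperative=not → no input occurs → does not occur.
Rail signal shows false clear [OR]: Signal drive lost=not, Power stage fails=not → no input occurs → does not occur.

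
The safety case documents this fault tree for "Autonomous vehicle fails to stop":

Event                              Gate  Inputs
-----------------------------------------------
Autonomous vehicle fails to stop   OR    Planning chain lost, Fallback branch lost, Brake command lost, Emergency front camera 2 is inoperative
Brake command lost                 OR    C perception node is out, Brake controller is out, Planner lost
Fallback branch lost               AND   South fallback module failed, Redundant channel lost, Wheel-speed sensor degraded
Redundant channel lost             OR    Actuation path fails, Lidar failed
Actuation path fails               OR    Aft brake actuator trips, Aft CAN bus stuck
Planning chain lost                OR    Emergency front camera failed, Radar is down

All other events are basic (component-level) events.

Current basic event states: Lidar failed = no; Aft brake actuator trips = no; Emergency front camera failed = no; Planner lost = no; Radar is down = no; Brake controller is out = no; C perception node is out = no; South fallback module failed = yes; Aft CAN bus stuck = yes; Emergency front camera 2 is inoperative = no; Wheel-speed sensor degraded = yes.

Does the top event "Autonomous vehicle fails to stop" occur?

Planning chain lost [OR]: Emergency front camera failed=not, Radar is down=not → no input occurs → does not occur.
Actuation path fails [OR]: Aft brake actuator trips=not, Aft CAN bus stuck=occurs → at least one input occurs → occurs.
Redundant channel lost [OR]: Actuation path fails=occurs, Lidar failed=not → at least one input occurs → occurs.
Fallback branch lost [AND]: South fallback module failed=occurs, Redundant channel lost=occurs, Wheel-speed sensor degraded=occurs → all inputs occur → occurs.
Brake command lost [OR]: C perception node is out=not, Brake controller is out=not, Planner lost=not → no input occurs → does not occur.
Autonomous vehicle fails to stop [OR]: Planning chain lost=not, Fallback branch lost=occurs, Brake command lost=not, Emergency front camera 2 is inoperative=not → at least one input occurs → occurs.

Yes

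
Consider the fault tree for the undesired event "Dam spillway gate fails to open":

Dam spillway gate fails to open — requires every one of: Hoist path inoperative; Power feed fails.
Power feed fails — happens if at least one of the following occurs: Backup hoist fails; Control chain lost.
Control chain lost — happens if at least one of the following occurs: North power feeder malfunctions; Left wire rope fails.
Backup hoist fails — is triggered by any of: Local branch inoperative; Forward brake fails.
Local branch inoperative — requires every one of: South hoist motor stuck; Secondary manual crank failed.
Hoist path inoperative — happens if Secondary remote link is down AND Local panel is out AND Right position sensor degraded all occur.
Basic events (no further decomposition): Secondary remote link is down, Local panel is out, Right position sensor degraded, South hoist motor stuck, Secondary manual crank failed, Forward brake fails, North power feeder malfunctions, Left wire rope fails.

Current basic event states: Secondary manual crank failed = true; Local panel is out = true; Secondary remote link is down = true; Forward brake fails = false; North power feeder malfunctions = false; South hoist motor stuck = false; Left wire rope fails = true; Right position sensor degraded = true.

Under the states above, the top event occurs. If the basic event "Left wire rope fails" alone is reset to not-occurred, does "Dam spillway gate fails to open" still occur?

No

Counterfactual: set "Left wire rope fails" to not occurred.
Hoist path inoperative [AND]: Secondary remote link is down=occurs, Local panel is out=occurs, Right position sensor degraded=occurs → all inputs occur → occurs.
Local branch inoperative [AND]: South hoist motor stuck=not, Secondary manual crank failed=occurs → not all inputs occur → does not occur.
Backup hoist fails [OR]: Local branch inoperative=not, Forward brake fails=not → no input occurs → does not occur.
Control chain lost [OR]: North power feeder malfunctions=not, Left wire rope fails=not → no input occurs → does not occur.
Power feed fails [OR]: Backup hoist fails=not, Control chain lost=not → no input occurs → does not occur.
Dam spillway gate fails to open [AND]: Hoist path inoperative=occurs, Power feed fails=not → not all inputs occur → does not occur.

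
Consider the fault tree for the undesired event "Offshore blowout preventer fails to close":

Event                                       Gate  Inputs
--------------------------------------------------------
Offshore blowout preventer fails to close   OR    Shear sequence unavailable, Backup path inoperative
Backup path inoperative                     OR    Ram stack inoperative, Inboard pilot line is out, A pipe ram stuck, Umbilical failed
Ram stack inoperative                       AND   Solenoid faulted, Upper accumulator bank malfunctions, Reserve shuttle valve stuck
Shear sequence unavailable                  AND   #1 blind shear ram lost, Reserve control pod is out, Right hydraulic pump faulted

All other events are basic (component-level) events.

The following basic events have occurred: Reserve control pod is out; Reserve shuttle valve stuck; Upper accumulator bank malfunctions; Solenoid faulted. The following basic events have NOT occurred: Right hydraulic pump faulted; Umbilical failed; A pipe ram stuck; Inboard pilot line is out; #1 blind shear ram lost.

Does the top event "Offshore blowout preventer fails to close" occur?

Yes

Shear sequence unavailable [AND]: #1 blind shear ram lost=not, Reserve control pod is out=occurs, Right hydraulic pump faulted=not → not all inputs occur → does not occur.
Ram stack inoperative [AND]: Solenoid faulted=occurs, Upper accumulator bank malfunctions=occurs, Reserve shuttle valve stuck=occurs → all inputs occur → occurs.
Backup path inoperative [OR]: Ram stack inoperative=occurs, Inboard pilot line is out=not, A pipe ram stuck=not, Umbilical failed=not → at least one input occurs → occurs.
Offshore blowout preventer fails to close [OR]: Shear sequence unavailable=not, Backup path inoperative=occurs → at least one input occurs → occurs.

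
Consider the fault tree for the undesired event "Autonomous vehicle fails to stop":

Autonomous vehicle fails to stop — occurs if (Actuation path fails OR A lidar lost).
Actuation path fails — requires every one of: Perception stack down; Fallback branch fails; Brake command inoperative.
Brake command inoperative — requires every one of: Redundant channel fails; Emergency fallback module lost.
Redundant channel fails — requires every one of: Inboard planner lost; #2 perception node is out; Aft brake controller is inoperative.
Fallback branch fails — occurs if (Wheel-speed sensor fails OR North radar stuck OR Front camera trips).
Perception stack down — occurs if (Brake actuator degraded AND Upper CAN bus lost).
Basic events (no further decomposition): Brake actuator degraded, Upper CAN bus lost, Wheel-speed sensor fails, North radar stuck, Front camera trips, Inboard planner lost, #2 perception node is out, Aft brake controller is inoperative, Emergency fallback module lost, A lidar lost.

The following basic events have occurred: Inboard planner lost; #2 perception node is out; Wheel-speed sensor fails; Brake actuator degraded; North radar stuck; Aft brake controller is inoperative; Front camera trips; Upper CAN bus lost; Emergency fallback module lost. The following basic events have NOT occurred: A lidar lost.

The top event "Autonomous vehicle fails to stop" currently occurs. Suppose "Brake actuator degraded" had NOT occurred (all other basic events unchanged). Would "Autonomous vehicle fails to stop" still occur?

Counterfactual: set "Brake actuator degraded" to not occurred.
Perception stack down [AND]: Brake actuator degraded=not, Upper CAN bus lost=occurs → not all inputs occur → does not occur.
Fallback branch fails [OR]: Wheel-speed sensor fails=occurs, North radar stuck=occurs, Front camera trips=occurs → at least one input occurs → occurs.
Redundant channel fails [AND]: Inboard planner lost=occurs, #2 perception node is out=occurs, Aft brake controller is inoperative=occurs → all inputs occur → occurs.
Brake command inoperative [AND]: Redundant channel fails=occurs, Emergency fallback module lost=occurs → all inputs occur → occurs.
Actuation path fails [AND]: Perception stack down=not, Fallback branch fails=occurs, Brake command inoperative=occurs → not all inputs occur → does not occur.
Autonomous vehicle fails to stop [OR]: Actuation path fails=not, A lidar lost=not → no input occurs → does not occur.

No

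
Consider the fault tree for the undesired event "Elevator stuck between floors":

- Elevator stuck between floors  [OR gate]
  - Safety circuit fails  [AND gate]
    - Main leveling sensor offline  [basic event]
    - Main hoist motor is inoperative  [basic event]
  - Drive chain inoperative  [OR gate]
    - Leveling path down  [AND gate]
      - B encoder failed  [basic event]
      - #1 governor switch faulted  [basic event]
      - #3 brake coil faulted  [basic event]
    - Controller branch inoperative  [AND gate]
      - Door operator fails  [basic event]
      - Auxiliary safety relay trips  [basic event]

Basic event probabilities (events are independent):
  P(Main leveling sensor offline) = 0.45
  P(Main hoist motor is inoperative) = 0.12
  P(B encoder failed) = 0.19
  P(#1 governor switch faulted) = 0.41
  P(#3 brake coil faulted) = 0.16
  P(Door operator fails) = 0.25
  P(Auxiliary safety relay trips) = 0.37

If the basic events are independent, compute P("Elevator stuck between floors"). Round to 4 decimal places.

0.1522

P(Safety circuit fails) [AND] = 0.45 × 0.12 = 0.054000
P(Leveling path down) [AND] = 0.19 × 0.41 × 0.16 = 0.012464
P(Controller branch inoperative) [AND] = 0.25 × 0.37 = 0.092500
P(Drive chain inoperative) [OR] = 1 − (1−0.012464) × (1−0.092500) = 0.103811
P(Elevator stuck between floors) [OR] = 1 − (1−0.054000) × (1−0.103811) = 0.152205
Rounded to 4 decimal places: P(Elevator stuck between floors) ≈ 0.1522.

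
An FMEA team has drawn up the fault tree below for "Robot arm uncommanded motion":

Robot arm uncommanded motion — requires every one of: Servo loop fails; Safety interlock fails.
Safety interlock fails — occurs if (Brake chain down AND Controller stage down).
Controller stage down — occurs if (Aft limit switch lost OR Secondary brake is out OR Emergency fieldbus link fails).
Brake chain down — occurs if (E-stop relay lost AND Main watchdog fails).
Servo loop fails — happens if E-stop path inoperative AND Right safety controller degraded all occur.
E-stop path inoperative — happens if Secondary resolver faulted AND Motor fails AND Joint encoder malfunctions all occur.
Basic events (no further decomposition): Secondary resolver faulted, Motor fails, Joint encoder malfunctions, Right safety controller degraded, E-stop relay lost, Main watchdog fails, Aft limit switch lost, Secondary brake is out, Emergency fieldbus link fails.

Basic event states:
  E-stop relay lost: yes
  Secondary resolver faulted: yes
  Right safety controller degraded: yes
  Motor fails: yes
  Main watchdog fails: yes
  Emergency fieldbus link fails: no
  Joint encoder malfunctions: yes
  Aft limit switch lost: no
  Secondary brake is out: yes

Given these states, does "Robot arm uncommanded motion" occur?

E-stop path inoperative [AND]: Secondary resolver faulted=occurs, Motor fails=occurs, Joint encoder malfunctions=occurs → all inputs occur → occurs.
Servo loop fails [AND]: E-stop path inoperative=occurs, Right safety controller degraded=occurs → all inputs occur → occurs.
Brake chain down [AND]: E-stop relay lost=occurs, Main watchdog fails=occurs → all inputs occur → occurs.
Controller stage down [OR]: Aft limit switch lost=not, Secondary brake is out=occurs, Emergency fieldbus link fails=not → at least one input occurs → occurs.
Safety interlock fails [AND]: Brake chain down=occurs, Controller stage down=occurs → all inputs occur → occurs.
Robot arm uncommanded motion [AND]: Servo loop fails=occurs, Safety interlock fails=occurs → all inputs occur → occurs.

Yes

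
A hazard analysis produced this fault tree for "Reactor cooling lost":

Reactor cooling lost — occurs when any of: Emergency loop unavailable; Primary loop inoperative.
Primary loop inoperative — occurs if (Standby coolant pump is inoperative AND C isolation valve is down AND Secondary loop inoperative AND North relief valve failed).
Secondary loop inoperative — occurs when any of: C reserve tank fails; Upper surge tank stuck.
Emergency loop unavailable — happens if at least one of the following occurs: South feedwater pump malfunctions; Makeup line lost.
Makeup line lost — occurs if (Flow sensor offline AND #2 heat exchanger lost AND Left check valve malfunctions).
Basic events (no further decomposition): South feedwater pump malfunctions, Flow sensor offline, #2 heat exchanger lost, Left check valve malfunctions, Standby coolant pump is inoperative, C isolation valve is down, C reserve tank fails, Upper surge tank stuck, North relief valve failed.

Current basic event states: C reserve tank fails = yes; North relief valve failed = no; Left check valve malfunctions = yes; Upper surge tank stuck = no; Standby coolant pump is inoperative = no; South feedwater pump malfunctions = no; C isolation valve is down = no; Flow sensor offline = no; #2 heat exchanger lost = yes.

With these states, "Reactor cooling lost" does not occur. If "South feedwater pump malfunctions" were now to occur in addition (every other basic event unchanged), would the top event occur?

Counterfactual: set "South feedwater pump malfunctions" to occurred.
Makeup line lost [AND]: Flow sensor offline=not, #2 heat exchanger lost=occurs, Left check valve malfunctions=occurs → not all inputs occur → does not occur.
Emergency loop unavailable [OR]: South feedwater pump malfunctions=occurs, Makeup line lost=not → at least one input occurs → occurs.
Secondary loop inoperative [OR]: C reserve tank fails=occurs, Upper surge tank stuck=not → at least one input occurs → occurs.
Primary loop inoperative [AND]: Standby coolant pump is inoperative=not, C isolation valve is down=not, Secondary loop inoperative=occurs, North relief valve failed=not → not all inputs occur → does not occur.
Reactor cooling lost [OR]: Emergency loop unavailable=occurs, Primary loop inoperative=not → at least one input occurs → occurs.

Yes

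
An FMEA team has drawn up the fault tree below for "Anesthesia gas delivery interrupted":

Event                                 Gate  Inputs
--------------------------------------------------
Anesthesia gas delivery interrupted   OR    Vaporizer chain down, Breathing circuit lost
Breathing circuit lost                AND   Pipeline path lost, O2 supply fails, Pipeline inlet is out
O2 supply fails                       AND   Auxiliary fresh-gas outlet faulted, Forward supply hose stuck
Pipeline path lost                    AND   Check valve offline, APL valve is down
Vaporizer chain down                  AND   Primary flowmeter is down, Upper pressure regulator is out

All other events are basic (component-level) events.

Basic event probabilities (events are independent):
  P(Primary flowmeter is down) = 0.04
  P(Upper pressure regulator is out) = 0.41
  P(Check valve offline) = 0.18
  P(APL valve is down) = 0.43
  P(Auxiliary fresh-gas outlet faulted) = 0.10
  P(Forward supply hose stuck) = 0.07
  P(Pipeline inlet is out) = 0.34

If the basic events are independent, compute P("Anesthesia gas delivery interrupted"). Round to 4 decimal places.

0.0166

P(Vaporizer chain down) [AND] = 0.04 × 0.41 = 0.016400
P(Pipeline path lost) [AND] = 0.18 × 0.43 = 0.077400
P(O2 supply fails) [AND] = 0.10 × 0.07 = 0.007000
P(Breathing circuit lost) [AND] = 0.077400 × 0.007000 × 0.34 = 0.000184
P(Anesthesia gas delivery interrupted) [OR] = 1 − (1−0.016400) × (1−0.000184) = 0.016581
Rounded to 4 decimal places: P(Anesthesia gas delivery interrupted) ≈ 0.0166.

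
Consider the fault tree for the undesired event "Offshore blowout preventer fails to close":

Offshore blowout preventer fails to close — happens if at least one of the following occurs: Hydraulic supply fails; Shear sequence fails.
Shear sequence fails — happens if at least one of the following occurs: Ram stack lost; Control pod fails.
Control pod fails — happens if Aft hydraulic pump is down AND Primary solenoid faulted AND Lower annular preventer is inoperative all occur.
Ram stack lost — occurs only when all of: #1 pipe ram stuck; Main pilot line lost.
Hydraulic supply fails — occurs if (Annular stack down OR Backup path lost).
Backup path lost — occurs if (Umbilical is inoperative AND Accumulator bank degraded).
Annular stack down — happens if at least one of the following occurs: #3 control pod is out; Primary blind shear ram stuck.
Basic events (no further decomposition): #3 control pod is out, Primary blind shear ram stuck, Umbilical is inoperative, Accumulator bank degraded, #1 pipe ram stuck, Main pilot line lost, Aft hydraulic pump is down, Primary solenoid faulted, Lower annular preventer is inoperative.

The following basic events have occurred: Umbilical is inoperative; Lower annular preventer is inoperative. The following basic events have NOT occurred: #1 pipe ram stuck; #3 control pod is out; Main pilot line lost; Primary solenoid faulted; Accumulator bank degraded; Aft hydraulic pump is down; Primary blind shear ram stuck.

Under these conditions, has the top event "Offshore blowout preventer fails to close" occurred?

Annular stack down [OR]: #3 control pod is out=not, Primary blind shear ram stuck=not → no input occurs → does not occur.
Backup path lost [AND]: Umbilical is inoperative=occurs, Accumulator bank degraded=not → not all inputs occur → does not occur.
Hydraulic supply fails [OR]: Annular stack down=not, Backup path lost=not → no input occurs → does not occur.
Ram stack lost [AND]: #1 pipe ram stuck=not, Main pilot line lost=not → not all inputs occur → does not occur.
Control pod fails [AND]: Aft hydraulic pump is down=not, Primary solenoid faulted=not, Lower annular preventer is inoperative=occurs → not all inputs occur → does not occur.
Shear sequence fails [OR]: Ram stack lost=not, Control pod fails=not → no input occurs → does not occur.
Offshore blowout preventer fails to close [OR]: Hydraulic supply fails=not, Shear sequence fails=not → no input occurs → does not occur.

No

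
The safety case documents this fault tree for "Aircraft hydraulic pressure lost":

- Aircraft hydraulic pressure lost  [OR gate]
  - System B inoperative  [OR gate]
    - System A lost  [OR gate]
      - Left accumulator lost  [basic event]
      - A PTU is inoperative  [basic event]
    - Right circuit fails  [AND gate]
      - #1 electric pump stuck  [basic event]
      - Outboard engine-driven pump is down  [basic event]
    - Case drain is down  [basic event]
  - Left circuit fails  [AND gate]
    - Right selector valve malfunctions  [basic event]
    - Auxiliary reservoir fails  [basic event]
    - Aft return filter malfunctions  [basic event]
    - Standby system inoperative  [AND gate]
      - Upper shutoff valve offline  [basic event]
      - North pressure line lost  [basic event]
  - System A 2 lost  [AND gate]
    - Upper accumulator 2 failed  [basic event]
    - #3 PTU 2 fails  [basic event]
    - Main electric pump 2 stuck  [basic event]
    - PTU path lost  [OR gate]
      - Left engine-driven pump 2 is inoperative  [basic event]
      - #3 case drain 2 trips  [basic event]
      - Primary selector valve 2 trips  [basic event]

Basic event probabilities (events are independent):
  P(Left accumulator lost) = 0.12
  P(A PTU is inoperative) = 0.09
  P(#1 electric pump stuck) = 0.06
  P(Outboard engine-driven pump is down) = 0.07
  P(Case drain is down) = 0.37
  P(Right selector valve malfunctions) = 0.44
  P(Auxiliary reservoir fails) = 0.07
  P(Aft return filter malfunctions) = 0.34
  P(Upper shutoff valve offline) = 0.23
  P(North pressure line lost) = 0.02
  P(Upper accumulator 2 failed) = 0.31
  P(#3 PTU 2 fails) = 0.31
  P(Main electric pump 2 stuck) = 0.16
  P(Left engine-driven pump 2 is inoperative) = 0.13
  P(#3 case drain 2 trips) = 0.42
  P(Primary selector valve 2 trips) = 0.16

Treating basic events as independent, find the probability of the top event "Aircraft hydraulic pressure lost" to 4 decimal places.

0.5021

P(System A lost) [OR] = 1 − (1−0.12) × (1−0.09) = 0.199200
P(Right circuit fails) [AND] = 0.06 × 0.07 = 0.004200
P(System B inoperative) [OR] = 1 − (1−0.199200) × (1−0.004200) × (1−0.37) = 0.497615
P(Standby system inoperative) [AND] = 0.23 × 0.02 = 0.004600
P(Left circuit fails) [AND] = 0.44 × 0.07 × 0.34 × 0.004600 = 0.000048
P(PTU path lost) [OR] = 1 − (1−0.13) × (1−0.42) × (1−0.16) = 0.576136
P(System A 2 lost) [AND] = 0.31 × 0.31 × 0.16 × 0.576136 = 0.008859
P(Aircraft hydraulic pressure lost) [OR] = 1 − (1−0.497615) × (1−0.000048) × (1−0.008859) = 0.502090
Rounded to 4 decimal places: P(Aircraft hydraulic pressure lost) ≈ 0.5021.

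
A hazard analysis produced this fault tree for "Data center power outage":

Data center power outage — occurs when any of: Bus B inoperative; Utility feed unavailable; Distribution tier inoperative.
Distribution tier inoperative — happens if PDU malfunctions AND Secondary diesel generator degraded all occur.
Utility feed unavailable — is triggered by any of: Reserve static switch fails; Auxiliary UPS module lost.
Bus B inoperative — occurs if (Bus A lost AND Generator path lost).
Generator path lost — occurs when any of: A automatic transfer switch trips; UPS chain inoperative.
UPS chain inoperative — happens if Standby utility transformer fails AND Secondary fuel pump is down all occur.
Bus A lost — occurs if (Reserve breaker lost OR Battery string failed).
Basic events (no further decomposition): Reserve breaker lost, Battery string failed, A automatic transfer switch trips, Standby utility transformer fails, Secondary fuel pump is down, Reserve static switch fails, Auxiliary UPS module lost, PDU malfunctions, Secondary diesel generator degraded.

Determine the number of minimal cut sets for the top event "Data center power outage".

Bus A lost [OR]: union of children's cut sets → 2 cut set(s).
UPS chain inoperative [AND]: one cut set from each child combined → 1 × 1 = 1 cut set(s).
Generator path lost [OR]: union of children's cut sets → 2 cut set(s).
Bus B inoperative [AND]: one cut set from each child combined → 2 × 2 = 4 cut set(s).
Utility feed unavailable [OR]: union of children's cut sets → 2 cut set(s).
Distribution tier inoperative [AND]: one cut set from each child combined → 1 × 1 = 1 cut set(s).
Data center power outage [OR]: union of children's cut sets → 7 cut set(s).
Minimal cut sets: {A automatic transfer switch trips, Reserve breaker lost}; {Reserve breaker lost, Secondary fuel pump is down, Standby utility transformer fails}; {A automatic transfer switch trips, Battery string failed}; {Battery string failed, Secondary fuel pump is down, Standby utility transformer fails}; {Reserve static switch fails}; {Auxiliary UPS module lost}; {PDU malfunctions, Secondary diesel generator degraded}.

7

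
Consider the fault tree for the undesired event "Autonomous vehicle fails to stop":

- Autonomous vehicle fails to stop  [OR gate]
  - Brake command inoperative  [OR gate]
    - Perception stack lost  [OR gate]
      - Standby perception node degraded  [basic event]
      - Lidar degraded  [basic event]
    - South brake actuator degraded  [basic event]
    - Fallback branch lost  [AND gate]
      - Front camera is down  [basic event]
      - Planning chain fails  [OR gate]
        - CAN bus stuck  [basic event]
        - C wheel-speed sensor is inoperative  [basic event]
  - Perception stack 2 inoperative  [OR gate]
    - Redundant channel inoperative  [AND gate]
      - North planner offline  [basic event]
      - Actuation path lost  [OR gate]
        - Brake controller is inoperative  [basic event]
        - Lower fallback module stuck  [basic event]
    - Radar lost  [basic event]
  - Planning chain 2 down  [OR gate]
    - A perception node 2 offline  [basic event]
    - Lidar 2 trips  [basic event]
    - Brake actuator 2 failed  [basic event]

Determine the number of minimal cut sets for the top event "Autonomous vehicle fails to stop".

11

Perception stack lost [OR]: union of children's cut sets → 2 cut set(s).
Planning chain fails [OR]: union of children's cut sets → 2 cut set(s).
Fallback branch lost [AND]: one cut set from each child combined → 1 × 2 = 2 cut set(s).
Brake command inoperative [OR]: union of children's cut sets → 5 cut set(s).
Actuation path lost [OR]: union of children's cut sets → 2 cut set(s).
Redundant channel inoperative [AND]: one cut set from each child combined → 1 × 2 = 2 cut set(s).
Perception stack 2 inoperative [OR]: union of children's cut sets → 3 cut set(s).
Planning chain 2 down [OR]: union of children's cut sets → 3 cut set(s).
Autonomous vehicle fails to stop [OR]: union of children's cut sets → 11 cut set(s).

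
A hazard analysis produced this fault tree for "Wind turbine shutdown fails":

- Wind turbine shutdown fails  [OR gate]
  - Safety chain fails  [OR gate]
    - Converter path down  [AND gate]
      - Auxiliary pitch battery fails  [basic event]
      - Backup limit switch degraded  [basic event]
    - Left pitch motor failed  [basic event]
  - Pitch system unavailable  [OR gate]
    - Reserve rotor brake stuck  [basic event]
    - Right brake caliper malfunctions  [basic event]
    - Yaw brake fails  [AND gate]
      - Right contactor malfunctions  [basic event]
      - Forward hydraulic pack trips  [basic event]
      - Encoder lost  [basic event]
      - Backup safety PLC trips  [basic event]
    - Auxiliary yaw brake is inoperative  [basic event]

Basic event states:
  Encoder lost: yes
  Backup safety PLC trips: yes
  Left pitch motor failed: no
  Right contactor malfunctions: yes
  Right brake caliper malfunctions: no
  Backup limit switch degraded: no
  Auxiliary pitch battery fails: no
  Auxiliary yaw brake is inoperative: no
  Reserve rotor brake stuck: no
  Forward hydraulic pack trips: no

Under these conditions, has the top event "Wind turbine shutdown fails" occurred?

No

Converter path down [AND]: Auxiliary pitch battery fails=not, Backup limit switch degraded=not → not all inputs occur → does not occur.
Safety chain fails [OR]: Converter path down=not, Left pitch motor failed=not → no input occurs → does not occur.
Yaw brake fails [AND]: Right contactor malfunctions=occurs, Forward hydraulic pack trips=not, Encoder lost=occurs, Backup safety PLC trips=occurs → not all inputs occur → does not occur.
Pitch system unavailable [OR]: Reserve rotor brake stuck=not, Right brake caliper malfunctions=not, Yaw brake fails=not, Auxiliary yaw brake is inoperative=not → no input occurs → does not occur.
Wind turbine shutdown fails [OR]: Safety chain fails=not, Pitch system unavailable=not → no input occurs → does not occur.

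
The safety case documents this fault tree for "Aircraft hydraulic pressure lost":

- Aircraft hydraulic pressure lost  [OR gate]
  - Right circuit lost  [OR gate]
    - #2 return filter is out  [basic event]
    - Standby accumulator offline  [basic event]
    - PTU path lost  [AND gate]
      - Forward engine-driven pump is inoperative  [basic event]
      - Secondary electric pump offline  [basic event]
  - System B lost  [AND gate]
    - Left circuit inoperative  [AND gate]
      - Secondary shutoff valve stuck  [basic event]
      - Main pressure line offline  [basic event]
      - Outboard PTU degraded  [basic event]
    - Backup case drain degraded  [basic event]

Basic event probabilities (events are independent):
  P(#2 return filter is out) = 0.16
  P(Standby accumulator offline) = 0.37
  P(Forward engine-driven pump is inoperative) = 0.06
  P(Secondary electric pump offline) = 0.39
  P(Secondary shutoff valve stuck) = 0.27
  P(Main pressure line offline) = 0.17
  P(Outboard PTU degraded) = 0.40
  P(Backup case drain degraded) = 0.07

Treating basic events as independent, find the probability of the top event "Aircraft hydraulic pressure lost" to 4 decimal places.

P(PTU path lost) [AND] = 0.06 × 0.39 = 0.023400
P(Right circuit lost) [OR] = 1 − (1−0.16) × (1−0.37) × (1−0.023400) = 0.483183
P(Left circuit inoperative) [AND] = 0.27 × 0.17 × 0.40 = 0.018360
P(System B lost) [AND] = 0.018360 × 0.07 = 0.001285
P(Aircraft hydraulic pressure lost) [OR] = 1 − (1−0.483183) × (1−0.001285) = 0.483847
Rounded to 4 decimal places: P(Aircraft hydraulic pressure lost) ≈ 0.4838.

0.4838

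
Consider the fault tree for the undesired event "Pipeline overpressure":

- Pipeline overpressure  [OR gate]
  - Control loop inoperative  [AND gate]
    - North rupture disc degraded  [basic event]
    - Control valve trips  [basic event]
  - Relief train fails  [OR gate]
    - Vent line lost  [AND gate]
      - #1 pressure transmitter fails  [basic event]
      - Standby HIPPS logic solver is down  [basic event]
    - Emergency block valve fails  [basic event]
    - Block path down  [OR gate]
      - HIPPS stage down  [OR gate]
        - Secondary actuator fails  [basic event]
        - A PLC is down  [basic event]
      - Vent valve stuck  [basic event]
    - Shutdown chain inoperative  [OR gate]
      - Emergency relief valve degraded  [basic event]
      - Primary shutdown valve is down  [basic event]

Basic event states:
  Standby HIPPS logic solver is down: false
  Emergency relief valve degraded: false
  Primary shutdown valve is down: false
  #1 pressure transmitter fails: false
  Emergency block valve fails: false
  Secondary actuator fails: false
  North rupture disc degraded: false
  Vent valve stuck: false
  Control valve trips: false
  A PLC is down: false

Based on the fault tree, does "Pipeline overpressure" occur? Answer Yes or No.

No

Control loop inoperative [AND]: North rupture disc degraded=not, Control valve trips=not → not all inputs occur → does not occur.
Vent line lost [AND]: #1 pressure transmitter fails=not, Standby HIPPS logic solver is down=not → not all inputs occur → does not occur.
HIPPS stage down [OR]: Secondary actuator fails=not, A PLC is down=not → no input occurs → does not occur.
Block path down [OR]: HIPPS stage down=not, Vent valve stuck=not → no input occurs → does not occur.
Shutdown chain inoperative [OR]: Emergency relief valve degraded=not, Primary shutdown valve is down=not → no input occurs → does not occur.
Relief train fails [OR]: Vent line lost=not, Emergency block valve fails=not, Block path down=not, Shutdown chain inoperative=not → no input occurs → does not occur.
Pipeline overpressure [OR]: Control loop inoperative=not, Relief train fails=not → no input occurs → does not occur.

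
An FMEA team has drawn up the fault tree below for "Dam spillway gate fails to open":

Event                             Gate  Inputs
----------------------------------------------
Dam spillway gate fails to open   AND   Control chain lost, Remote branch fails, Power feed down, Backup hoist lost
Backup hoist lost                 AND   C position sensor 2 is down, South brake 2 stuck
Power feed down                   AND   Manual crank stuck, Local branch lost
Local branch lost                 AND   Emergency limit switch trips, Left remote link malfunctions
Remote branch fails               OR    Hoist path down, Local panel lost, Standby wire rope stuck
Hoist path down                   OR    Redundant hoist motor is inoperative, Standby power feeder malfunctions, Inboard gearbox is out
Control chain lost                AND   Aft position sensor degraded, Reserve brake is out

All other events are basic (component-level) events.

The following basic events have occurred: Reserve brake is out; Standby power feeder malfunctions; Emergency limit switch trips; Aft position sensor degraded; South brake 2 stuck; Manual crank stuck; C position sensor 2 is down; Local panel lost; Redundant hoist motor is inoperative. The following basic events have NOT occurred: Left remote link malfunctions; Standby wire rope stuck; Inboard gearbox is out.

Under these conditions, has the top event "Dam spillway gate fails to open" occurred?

No

Control chain lost [AND]: Aft position sensor degraded=occurs, Reserve brake is out=occurs → all inputs occur → occurs.
Hoist path down [OR]: Redundant hoist motor is inoperative=occurs, Standby power feeder malfunctions=occurs, Inboard gearbox is out=not → at least one input occurs → occurs.
Remote branch fails [OR]: Hoist path down=occurs, Local panel lost=occurs, Standby wire rope stuck=not → at least one input occurs → occurs.
Local branch lost [AND]: Emergency limit switch trips=occurs, Left remote link malfunctions=not → not all inputs occur → does not occur.
Power feed down [AND]: Manual crank stuck=occurs, Local branch lost=not → not all inputs occur → does not occur.
Backup hoist lost [AND]: C position sensor 2 is down=occurs, South brake 2 stuck=occurs → all inputs occur → occurs.
Dam spillway gate fails to open [AND]: Control chain lost=occurs, Remote branch fails=occurs, Power feed down=not, Backup hoist lost=occurs → not all inputs occur → does not occur.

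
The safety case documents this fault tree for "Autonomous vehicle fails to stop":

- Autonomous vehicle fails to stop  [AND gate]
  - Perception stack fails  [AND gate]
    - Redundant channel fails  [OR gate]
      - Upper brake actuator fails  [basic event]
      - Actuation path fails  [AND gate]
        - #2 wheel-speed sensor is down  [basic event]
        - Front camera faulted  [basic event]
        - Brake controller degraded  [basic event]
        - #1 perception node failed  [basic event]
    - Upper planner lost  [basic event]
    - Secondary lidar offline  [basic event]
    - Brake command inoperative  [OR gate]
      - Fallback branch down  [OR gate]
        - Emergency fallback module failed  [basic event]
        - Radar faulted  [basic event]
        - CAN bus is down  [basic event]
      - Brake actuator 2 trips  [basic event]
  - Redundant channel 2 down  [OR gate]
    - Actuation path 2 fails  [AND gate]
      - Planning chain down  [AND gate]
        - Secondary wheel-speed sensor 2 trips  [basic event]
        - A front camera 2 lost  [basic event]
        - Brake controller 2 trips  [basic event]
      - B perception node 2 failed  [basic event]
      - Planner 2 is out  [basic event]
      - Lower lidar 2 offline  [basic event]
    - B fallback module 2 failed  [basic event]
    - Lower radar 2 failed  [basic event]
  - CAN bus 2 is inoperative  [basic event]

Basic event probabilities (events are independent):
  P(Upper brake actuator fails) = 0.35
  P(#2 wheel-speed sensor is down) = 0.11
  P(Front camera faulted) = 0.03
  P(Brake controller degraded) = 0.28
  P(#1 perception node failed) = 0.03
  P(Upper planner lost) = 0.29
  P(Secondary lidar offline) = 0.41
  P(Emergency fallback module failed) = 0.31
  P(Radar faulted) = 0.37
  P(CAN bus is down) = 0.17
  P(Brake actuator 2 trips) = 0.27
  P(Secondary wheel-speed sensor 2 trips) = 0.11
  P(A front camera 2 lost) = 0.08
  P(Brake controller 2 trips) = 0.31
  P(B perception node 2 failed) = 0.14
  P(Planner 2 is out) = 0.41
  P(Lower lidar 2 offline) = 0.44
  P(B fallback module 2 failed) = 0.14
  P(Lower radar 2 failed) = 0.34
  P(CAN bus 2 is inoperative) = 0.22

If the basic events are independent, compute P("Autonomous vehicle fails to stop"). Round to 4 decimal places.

P(Actuation path fails) [AND] = 0.11 × 0.03 × 0.28 × 0.03 = 0.000028
P(Redundant channel fails) [OR] = 1 − (1−0.35) × (1−0.000028) = 0.350018
P(Fallback branch down) [OR] = 1 − (1−0.31) × (1−0.37) × (1−0.17) = 0.639199
P(Brake command inoperative) [OR] = 1 − (1−0.639199) × (1−0.27) = 0.736615
P(Perception stack fails) [AND] = 0.350018 × 0.29 × 0.41 × 0.736615 = 0.030656
P(Planning chain down) [AND] = 0.11 × 0.08 × 0.31 = 0.002728
P(Actuation path 2 fails) [AND] = 0.002728 × 0.14 × 0.41 × 0.44 = 0.000069
P(Redundant channel 2 down) [OR] = 1 − (1−0.000069) × (1−0.14) × (1−0.34) = 0.432439
P(Autonomous vehicle fails to stop) [AND] = 0.030656 × 0.432439 × 0.22 = 0.002917
Rounded to 4 decimal places: P(Autonomous vehicle fails to stop) ≈ 0.0029.

0.0029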